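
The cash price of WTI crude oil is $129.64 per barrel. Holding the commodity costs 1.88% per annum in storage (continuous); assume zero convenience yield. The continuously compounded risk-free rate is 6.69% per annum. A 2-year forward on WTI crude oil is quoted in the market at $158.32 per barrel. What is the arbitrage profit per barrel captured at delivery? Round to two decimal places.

Fair forward: F* = S·e^(carry·T), with carry = (r + u) = 0.0669 + 0.0188 = 0.0857
F* = 129.64 · e^(0.0857 × 2) = 129.64 · e^0.171400 = 129.64 × 1.186965 = $153.8781
Market $158.32 > fair $153.8781: forward overpriced → cash-and-carry (buy spot, short the forward).
At maturity, profit = |F_mkt − F*| = |158.32 − 153.8781| = $4.44 per barrel

$4.44 per barrel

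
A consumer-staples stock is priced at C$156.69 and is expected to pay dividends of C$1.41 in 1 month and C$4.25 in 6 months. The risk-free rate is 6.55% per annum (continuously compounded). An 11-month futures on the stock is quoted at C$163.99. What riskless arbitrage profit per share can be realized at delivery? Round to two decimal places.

C$3.46 per share

PV(dividends) I = 1.41·e^(−0.0655·1/12) + 4.25·e^(−0.0655·6/12) = 5.5154
Fair futures F* = (S − I)·e^(rT) = (156.69 − 5.5154)·e^0.060042 = 151.1746 × 1.061881 = 160.5294
Market C$163.99 > fair 160.5294: forward overpriced → cash-and-carry (borrow at r, buy the stock and collect the dividends, short the forward).
Profit at T = |F_mkt − F*| = |163.99 − 160.5294| = C$3.46 per share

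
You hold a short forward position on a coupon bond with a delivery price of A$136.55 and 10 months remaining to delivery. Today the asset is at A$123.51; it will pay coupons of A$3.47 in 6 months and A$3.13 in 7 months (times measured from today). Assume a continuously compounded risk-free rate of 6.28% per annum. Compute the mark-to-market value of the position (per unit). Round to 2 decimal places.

A$12.46

PV(remaining coupons) I = 3.47·e^(−0.0628·6/12) + 3.13·e^(−0.0628·7/12) = 6.3801
Current forward F = (S − I)·e^(rT) = (123.51 − 6.3801)·e^(0.0628·10/12) = 117.1299 × 1.053727 = 123.4229
Value (long) = (F − K)·e^(−rT) = (123.4229 − 136.55) × 0.949012 = -12.4578
Short position value = −(long value) = A$12.46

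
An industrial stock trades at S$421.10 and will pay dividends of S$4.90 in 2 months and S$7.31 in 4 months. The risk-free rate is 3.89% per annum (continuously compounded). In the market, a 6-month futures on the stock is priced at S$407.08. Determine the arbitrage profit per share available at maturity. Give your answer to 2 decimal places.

PV(dividends) I = 4.90·e^(−0.0389·2/12) + 7.31·e^(−0.0389·4/12) = 12.0842
Fair futures F* = (S − I)·e^(rT) = (421.10 − 12.0842)·e^0.019450 = 409.0158 × 1.019640 = 417.0489
Market S$407.08 < fair 417.0489: forward underpriced → reverse cash-and-carry (short the stock, invest proceeds at r, pay the dividends, go long the forward).
Profit at T = |F_mkt − F*| = |407.08 − 417.0489| = S$9.97 per share

S$9.97 per share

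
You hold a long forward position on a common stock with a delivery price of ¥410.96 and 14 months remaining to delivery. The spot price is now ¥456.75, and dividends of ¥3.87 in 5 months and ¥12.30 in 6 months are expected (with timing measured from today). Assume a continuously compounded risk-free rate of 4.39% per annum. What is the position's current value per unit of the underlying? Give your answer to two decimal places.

¥50.48

PV(remaining dividends) I = 3.87·e^(−0.0439·5/12) + 12.30·e^(−0.0439·6/12) = 15.8328
Current forward F = (S − I)·e^(rT) = (456.75 − 15.8328)·e^(0.0439·14/12) = 440.9172 × 1.052551 = 464.0878
Value (long) = (F − K)·e^(−rT) = (464.0878 − 410.96) × 0.950073 = 50.4753
Value = ¥50.48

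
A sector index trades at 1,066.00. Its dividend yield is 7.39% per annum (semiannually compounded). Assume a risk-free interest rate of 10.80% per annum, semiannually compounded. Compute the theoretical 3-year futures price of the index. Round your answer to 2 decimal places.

F = S · (1+r/2)^(2T) / (1+q/2)^(2T)
= 1066.00 × 1.37101961 / 1.24321687 = 1066.00 × 1.10280004
F = 1,175.58

1,175.58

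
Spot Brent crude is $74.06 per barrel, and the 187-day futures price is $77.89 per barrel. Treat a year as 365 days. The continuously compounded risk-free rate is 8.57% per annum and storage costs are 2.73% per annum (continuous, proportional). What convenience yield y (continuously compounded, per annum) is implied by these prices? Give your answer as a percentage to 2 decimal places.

1.46%

F = S·e^((r+u−y)T) ⇒ (r+u−y) = ln(F/S)/T
ln(77.89/74.06) = 0.050422; /T ⇒ 0.098417
y = r + u − ln(F/S)/T = 0.0857 + 0.0273 − 0.098417 = 0.014583
y = 1.46%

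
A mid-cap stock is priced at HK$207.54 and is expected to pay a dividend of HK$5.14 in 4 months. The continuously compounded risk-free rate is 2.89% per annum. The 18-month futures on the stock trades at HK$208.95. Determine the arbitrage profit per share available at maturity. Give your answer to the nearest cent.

PV(dividends) I = 5.14·e^(−0.0289·4/12) = 5.0907
Fair futures F* = (S − I)·e^(rT) = (207.54 − 5.0907)·e^0.043350 = 202.4493 × 1.044303 = 211.4184
Market HK$208.95 < fair 211.4184: forward underpriced → reverse cash-and-carry (short the stock, invest proceeds at r, pay the dividends, go long the forward).
Profit at T = |F_mkt − F*| = |208.95 − 211.4184| = HK$2.47 per share

HK$2.47 per share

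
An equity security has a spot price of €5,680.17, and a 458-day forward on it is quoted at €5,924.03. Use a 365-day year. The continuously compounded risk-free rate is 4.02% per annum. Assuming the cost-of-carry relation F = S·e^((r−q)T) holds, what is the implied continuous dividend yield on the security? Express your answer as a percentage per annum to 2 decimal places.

0.67%

From F = S·e^((r−q)T): (r − q) = ln(F/S)/T
ln(5924.03/5680.17) = ln(1.042932) = 0.042036
(r − q) = 0.042036 / (458/365) = 0.033500
q = r − ln(F/S)/T = 0.0402 − 0.033500 = 0.006700
q = 0.67%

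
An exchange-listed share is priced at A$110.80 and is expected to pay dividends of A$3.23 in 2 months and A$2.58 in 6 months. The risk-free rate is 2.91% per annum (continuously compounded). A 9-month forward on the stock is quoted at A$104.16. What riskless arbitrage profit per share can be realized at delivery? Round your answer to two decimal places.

A$3.20 per share

PV(dividends) I = 3.23·e^(−0.0291·2/12) + 2.58·e^(−0.0291·6/12) = 5.7571
Fair forward F* = (S − I)·e^(rT) = (110.80 − 5.7571)·e^0.021825 = 105.0429 × 1.022065 = 107.3607
Market A$104.16 < fair 107.3607: forward underpriced → reverse cash-and-carry (short the stock, invest proceeds at r, pay the dividends, go long the forward).
Profit at T = |F_mkt − F*| = |104.16 − 107.3607| = A$3.20 per share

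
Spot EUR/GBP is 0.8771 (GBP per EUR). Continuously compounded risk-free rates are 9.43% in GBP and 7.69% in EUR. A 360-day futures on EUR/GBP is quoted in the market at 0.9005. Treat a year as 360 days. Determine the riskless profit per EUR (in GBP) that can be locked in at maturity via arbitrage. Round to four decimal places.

Fair futures: F* = S·e^(carry·T), with carry = (r_GBP − r_EUR) = 0.0943 − 0.0769 = 0.0174
F* = 0.8771 · e^(0.0174 × 360/360) = 0.8771 · e^0.017400 = 0.8771 × 1.017552 = 0.8925
Market 0.9005 > fair 0.8925: forward overpriced → cash-and-carry (buy spot, short the forward).
At maturity, profit = |F_mkt − F*| = |0.9005 − 0.8925| = 0.0080 per EUR (in GBP)

0.0080 per EUR (in GBP)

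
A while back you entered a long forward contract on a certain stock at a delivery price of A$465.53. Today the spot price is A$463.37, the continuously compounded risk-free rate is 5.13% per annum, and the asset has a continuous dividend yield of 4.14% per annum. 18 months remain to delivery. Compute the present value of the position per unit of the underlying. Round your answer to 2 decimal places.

Current fair forward for the remaining 18 months: F = S·e^((r − q)·T), (r − q) = 0.0513 − 0.0414 = 0.0099
F = 463.37 · e^(0.0099 × 18/12) = 463.37 × 1.014961 = 470.3025
Value of long forward = (F − K)·e^(−rT) = (470.3025 − 465.53) · e^(−0.0513·18/12)
= 4.7725 × 0.925936 = 4.42

A$4.42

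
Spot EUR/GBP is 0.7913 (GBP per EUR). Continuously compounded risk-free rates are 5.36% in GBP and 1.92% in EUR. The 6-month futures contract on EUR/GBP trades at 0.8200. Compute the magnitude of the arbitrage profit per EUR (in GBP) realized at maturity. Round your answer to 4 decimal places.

Fair futures: F* = S·e^(carry·T), with carry = (r_GBP − r_EUR) = 0.0536 − 0.0192 = 0.0344
F* = 0.7913 · e^(0.0344 × 6/12) = 0.7913 · e^0.017200 = 0.7913 × 1.017349 = 0.8050
Market 0.8200 > fair 0.8050: forward overpriced → cash-and-carry (buy spot, short the forward).
At maturity, profit = |F_mkt − F*| = |0.8200 − 0.8050| = 0.0150 per EUR (in GBP)

0.0150 per EUR (in GBP)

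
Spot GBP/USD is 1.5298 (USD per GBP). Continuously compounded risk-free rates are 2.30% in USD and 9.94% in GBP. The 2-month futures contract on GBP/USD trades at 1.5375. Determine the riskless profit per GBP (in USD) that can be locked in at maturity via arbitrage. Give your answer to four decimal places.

0.0271 per GBP (in USD)

Fair futures: F* = S·e^(carry·T), with carry = (r_USD − r_GBP) = 0.0230 − 0.0994 = -0.0764
F* = 1.5298 · e^(-0.0764 × 2/12) = 1.5298 · e^-0.012733 = 1.5298 × 0.987348 = 1.5104
Market 1.5375 > fair 1.5104: forward overpriced → cash-and-carry (buy spot, short the forward).
At maturity, profit = |F_mkt − F*| = |1.5375 − 1.5104| = 0.0271 per GBP (in USD)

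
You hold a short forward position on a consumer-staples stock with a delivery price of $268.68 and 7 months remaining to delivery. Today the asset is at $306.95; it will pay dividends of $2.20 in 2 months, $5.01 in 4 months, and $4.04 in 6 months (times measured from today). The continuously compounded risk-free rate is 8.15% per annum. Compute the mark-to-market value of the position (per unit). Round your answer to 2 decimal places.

-$39.82

PV(remaining dividends) I = 2.20·e^(−0.0815·2/12) + 5.01·e^(−0.0815·4/12) + 4.04·e^(−0.0815·6/12) = 10.9247
Current forward F = (S − I)·e^(rT) = (306.95 − 10.9247)·e^(0.0815·7/12) = 296.0253 × 1.048690 = 310.4388
Value (long) = (F − K)·e^(−rT) = (310.4388 − 268.68) × 0.953571 = 39.8200
Short position value = −(long value) = -$39.82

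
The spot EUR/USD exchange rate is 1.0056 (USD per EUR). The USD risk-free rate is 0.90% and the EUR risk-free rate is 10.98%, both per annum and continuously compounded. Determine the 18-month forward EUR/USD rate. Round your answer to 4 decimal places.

0.8645

F = S·e^((r_USD − r_EUR)T) = 1.0056 · e^((0.0090 − 0.1098) × 18/12)
= 1.0056 · e^-0.151200 = 1.0056 × 0.859676
F = 0.8645 USD per EUR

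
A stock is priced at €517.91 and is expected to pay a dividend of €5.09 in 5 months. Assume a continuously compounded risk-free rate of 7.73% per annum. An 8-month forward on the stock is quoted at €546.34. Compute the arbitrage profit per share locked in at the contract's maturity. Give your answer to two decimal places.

PV(dividends) I = 5.09·e^(−0.0773·5/12) = 4.9287
Fair forward F* = (S − I)·e^(rT) = (517.91 − 4.9287)·e^0.051533 = 512.9813 × 1.052884 = 540.1098
Market €546.34 > fair 540.1098: forward overpriced → cash-and-carry (borrow at r, buy the stock and collect the dividends, short the forward).
Profit at T = |F_mkt − F*| = |546.34 − 540.1098| = €6.23 per share

€6.23 per share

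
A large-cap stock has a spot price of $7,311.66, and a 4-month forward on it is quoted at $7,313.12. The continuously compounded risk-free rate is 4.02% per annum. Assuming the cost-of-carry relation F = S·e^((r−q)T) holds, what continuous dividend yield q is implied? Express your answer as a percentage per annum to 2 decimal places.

3.96%

From F = S·e^((r−q)T): (r − q) = ln(F/S)/T
ln(7313.12/7311.66) = ln(1.000200) = 0.000200
(r − q) = 0.000200 / (4/12) = 0.000600
q = r − ln(F/S)/T = 0.0402 − 0.000600 = 0.039600
q = 3.96%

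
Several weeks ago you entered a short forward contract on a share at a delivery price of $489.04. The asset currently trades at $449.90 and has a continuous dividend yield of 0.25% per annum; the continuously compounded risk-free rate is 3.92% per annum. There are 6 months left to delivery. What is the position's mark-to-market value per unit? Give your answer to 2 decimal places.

Current fair forward for the remaining 6 months: F = S·e^((r − q)·T), (r − q) = 0.0392 − 0.0025 = 0.0367
F = 449.90 · e^(0.0367 × 6/12) = 449.90 × 1.018519 = 458.2317
Value of long forward = (F − K)·e^(−rT) = (458.2317 − 489.04) · e^(−0.0392·6/12)
= -30.8083 × 0.980591 = -30.21
Short position value = −(long value) = $30.21

$30.21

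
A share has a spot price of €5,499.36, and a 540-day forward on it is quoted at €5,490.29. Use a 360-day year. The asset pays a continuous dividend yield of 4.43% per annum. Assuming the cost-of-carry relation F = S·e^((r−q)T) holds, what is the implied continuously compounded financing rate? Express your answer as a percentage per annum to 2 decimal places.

From F = S·e^((r−q)T): (r − q) = ln(F/S)/T
ln(5490.29/5499.36) = ln(0.998351) = -0.001650
(r − q) = -0.001650 / (540/360) = -0.001100
r = ln(F/S)/T + q = -0.001100 + 0.0443 = 0.043200
r = 4.32%

4.32%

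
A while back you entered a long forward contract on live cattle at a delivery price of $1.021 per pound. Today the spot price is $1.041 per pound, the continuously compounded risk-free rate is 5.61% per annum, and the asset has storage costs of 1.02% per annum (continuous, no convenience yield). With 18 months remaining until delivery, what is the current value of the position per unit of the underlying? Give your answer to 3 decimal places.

$0.118 per pound

Current fair forward for the remaining 18 months: F = S·e^((r + u)·T), (r + u) = 0.0561 + 0.0102 = 0.0663
F = 1.041 · e^(0.0663 × 18/12) = 1.041 × 1.104563 = 1.1499
Value of long forward = (F − K)·e^(−rT) = (1.1499 − 1.021) · e^(−0.0561·18/12)
= 0.1289 × 0.919293 = 0.118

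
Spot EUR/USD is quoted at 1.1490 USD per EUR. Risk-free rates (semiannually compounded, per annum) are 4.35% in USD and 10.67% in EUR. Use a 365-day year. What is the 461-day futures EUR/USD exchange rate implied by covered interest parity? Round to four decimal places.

By covered interest parity, F = S · (1+r_USD/2)^(2T) / (1+r_EUR/2)^(2T)
= 1.1490 × 1.055856 / 1.140300 = 1.1490 × 0.925946
F = 1.0639 USD per EUR

1.0639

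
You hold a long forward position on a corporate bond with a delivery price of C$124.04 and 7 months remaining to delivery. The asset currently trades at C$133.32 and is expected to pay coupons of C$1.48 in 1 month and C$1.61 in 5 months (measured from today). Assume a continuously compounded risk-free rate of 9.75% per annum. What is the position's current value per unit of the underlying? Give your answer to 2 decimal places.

C$13.12

PV(remaining coupons) I = 1.48·e^(−0.0975·1/12) + 1.61·e^(−0.0975·5/12) = 3.0139
Current forward F = (S − I)·e^(rT) = (133.32 − 3.0139)·e^(0.0975·7/12) = 130.3061 × 1.058523 = 137.9320
Value (long) = (F − K)·e^(−rT) = (137.9320 − 124.04) × 0.944712 = 13.1239
Value = C$13.12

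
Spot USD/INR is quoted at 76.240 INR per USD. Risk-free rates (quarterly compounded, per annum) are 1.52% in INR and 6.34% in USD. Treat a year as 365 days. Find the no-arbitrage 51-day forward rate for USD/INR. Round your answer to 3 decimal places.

75.733

By covered interest parity, F = S · (1+r_INR/4)^(4T) / (1+r_USD/4)^(4T)
= 76.240 × 1.002122 / 1.008828 = 76.240 × 0.993353
F = 75.733 INR per USD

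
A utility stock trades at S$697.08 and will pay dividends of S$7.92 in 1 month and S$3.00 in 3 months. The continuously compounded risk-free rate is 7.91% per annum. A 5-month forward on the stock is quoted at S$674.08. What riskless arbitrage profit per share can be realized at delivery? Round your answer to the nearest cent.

S$35.19 per share

PV(dividends) I = 7.92·e^(−0.0791·1/12) + 3.00·e^(−0.0791·3/12) = 10.8092
Fair forward F* = (S − I)·e^(rT) = (697.08 − 10.8092)·e^0.032958 = 686.2708 × 1.033507 = 709.2657
Market S$674.08 < fair 709.2657: forward underpriced → reverse cash-and-carry (short the stock, invest proceeds at r, pay the dividends, go long the forward).
Profit at T = |F_mkt − F*| = |674.08 − 709.2657| = S$35.19 per share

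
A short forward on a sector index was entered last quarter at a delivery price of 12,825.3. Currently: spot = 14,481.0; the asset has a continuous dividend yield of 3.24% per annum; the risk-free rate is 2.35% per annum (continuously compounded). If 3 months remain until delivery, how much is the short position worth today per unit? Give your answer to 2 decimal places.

-1614.01

Current fair forward for the remaining 3 months: F = S·e^((r − q)·T), (r − q) = 0.0235 − 0.0324 = -0.0089
F = 14481.0 · e^(-0.0089 × 3/12) = 14481.0 × 0.99777747 = 14448.8155
Value of long forward = (F − K)·e^(−rT) = (14448.8155 − 12825.3) · e^(−0.0235·3/12)
= 1623.5155 × 0.99414222 = 1614.01
Short position value = −(long value) = -1614.01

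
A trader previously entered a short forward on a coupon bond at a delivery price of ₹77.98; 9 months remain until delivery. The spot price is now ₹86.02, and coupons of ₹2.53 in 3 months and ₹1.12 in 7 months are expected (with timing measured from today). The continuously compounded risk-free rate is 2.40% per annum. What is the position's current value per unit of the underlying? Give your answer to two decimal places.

PV(remaining coupons) I = 2.53·e^(−0.0240·3/12) + 1.12·e^(−0.0240·7/12) = 3.6193
Current forward F = (S − I)·e^(rT) = (86.02 − 3.6193)·e^(0.0240·9/12) = 82.4007 × 1.018163 = 83.8973
Value (long) = (F − K)·e^(−rT) = (83.8973 − 77.98) × 0.982161 = 5.8117
Short position value = −(long value) = -₹5.81

-₹5.81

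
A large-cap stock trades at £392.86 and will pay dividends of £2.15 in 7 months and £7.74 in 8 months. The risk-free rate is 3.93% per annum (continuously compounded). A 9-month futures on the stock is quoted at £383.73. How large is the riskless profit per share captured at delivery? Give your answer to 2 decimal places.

PV(dividends) I = 2.15·e^(−0.0393·7/12) + 7.74·e^(−0.0393·8/12) = 9.6411
Fair futures F* = (S − I)·e^(rT) = (392.86 − 9.6411)·e^0.029475 = 383.2189 × 1.029914 = 394.6825
Market £383.73 < fair 394.6825: forward underpriced → reverse cash-and-carry (short the stock, invest proceeds at r, pay the dividends, go long the forward).
Profit at T = |F_mkt − F*| = |383.73 − 394.6825| = £10.95 per share

£10.95 per share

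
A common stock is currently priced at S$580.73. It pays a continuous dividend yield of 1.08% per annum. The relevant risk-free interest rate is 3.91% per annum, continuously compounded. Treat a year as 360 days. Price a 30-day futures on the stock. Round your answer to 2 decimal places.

S$582.10

F = S·e^((r − q)T) = 580.73 · e^((0.0391 − 0.0108) × 30/360)
= 580.73 · e^0.002358 = 580.73 × 1.002361
F = S$582.10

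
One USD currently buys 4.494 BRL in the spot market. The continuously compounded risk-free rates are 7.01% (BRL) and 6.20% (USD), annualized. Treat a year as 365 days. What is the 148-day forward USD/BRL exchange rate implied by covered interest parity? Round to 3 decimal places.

F = S·e^((r_BRL − r_USD)T) = 4.494 · e^((0.0701 − 0.0620) × 148/365)
= 4.494 · e^0.003284 = 4.494 × 1.003289
F = 4.509 BRL per USD

4.509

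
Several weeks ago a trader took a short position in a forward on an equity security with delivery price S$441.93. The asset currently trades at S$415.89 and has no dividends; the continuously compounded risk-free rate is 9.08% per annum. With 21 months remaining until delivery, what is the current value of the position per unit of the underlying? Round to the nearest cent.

Current fair forward for the remaining 21 months: F = S·e^(r·T), r = 0.0908
F = 415.89 · e^(0.0908 × 21/12) = 415.89 × 1.172221 = 487.5150
Value of long forward = (F − K)·e^(−rT) = (487.5150 − 441.93) · e^(−0.0908·21/12)
= 45.5850 × 0.853082 = 38.89
Short position value = −(long value) = -S$38.89

-S$38.89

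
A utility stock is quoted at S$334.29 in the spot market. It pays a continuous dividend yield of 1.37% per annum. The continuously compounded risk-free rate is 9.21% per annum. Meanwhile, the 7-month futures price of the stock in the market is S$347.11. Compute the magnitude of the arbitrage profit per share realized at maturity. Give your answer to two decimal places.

S$2.82 per share

Fair futures: F* = S·e^(carry·T), with carry = (r − q) = 0.0921 − 0.0137 = 0.0784
F* = 334.29 · e^(0.0784 × 7/12) = 334.29 · e^0.045733 = 334.29 × 1.046795 = S$349.9331
Market S$347.11 < fair S$349.9331: forward underpriced → reverse cash-and-carry (short spot, go long the forward).
At maturity, profit = |F_mkt − F*| = |347.11 − 349.9331| = S$2.82 per share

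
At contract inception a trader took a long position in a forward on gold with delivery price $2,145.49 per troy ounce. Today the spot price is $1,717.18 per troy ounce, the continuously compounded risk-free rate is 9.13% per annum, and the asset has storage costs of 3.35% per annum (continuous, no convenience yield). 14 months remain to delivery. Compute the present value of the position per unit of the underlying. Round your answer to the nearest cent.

-$143.09 per troy ounce

Current fair forward for the remaining 14 months: F = S·e^((r + u)·T), (r + u) = 0.0913 + 0.0335 = 0.1248
F = 1717.18 · e^(0.1248 × 14/12) = 1717.18 × 1.15673340 = 1986.3195
Value of long forward = (F − K)·e^(−rT) = (1986.3195 − 2145.49) · e^(−0.0913·14/12)
= -159.1705 × 0.89896007 = -143.09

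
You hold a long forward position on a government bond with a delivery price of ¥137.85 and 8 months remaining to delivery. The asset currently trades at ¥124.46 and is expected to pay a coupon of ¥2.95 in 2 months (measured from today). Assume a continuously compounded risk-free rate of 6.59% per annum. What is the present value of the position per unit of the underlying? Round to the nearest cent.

-¥10.38

PV(remaining coupons) I = 2.95·e^(−0.0659·2/12) = 2.9178
Current forward F = (S − I)·e^(rT) = (124.46 − 2.9178)·e^(0.0659·8/12) = 121.5422 × 1.044913 = 127.0010
Value (long) = (F − K)·e^(−rT) = (127.0010 − 137.85) × 0.957018 = -10.3827
Value = -¥10.38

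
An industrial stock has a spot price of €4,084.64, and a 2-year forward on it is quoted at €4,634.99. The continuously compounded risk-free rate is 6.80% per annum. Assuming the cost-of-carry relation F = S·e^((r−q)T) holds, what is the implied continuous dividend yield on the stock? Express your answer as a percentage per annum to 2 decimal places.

From F = S·e^((r−q)T): (r − q) = ln(F/S)/T
ln(4634.99/4084.64) = ln(1.134736) = 0.126400
(r − q) = 0.126400 / (2) = 0.063200
q = r − ln(F/S)/T = 0.0680 − 0.063200 = 0.004800
q = 0.48%

0.48%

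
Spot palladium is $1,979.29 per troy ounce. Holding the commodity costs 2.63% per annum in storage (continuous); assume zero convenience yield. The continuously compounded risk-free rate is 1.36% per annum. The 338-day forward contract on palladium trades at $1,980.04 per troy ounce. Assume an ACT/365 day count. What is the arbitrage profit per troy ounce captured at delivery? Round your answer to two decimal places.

Fair forward: F* = S·e^(carry·T), with carry = (r + u) = 0.0136 + 0.0263 = 0.0399
F* = 1979.29 · e^(0.0399 × 338/365) = 1979.29 · e^0.03694849 = 1979.29 × 1.03763957 = $2053.7896
Market $1980.04 < fair $2053.7896: forward underpriced → reverse cash-and-carry (short spot, go long the forward).
At maturity, profit = |F_mkt − F*| = |1980.04 − 2053.7896| = $73.75 per troy ounce

$73.75 per troy ounce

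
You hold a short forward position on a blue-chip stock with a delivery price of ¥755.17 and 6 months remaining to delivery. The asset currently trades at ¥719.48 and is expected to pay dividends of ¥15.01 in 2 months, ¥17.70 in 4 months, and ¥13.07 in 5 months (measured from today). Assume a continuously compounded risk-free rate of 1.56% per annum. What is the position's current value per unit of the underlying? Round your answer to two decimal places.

PV(remaining dividends) I = 15.01·e^(−0.0156·2/12) + 17.70·e^(−0.0156·4/12) + 13.07·e^(−0.0156·5/12) = 45.5645
Current forward F = (S − I)·e^(rT) = (719.48 − 45.5645)·e^(0.0156·6/12) = 673.9155 × 1.007830 = 679.1923
Value (long) = (F − K)·e^(−rT) = (679.1923 − 755.17) × 0.992230 = -75.3874
Short position value = −(long value) = ¥75.39

¥75.39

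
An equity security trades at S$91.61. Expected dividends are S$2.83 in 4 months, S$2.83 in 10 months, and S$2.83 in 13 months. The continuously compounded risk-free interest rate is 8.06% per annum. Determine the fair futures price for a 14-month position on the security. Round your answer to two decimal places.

S$91.86

PV(dividends) I = 2.83·e^(−0.0806·4/12) + 2.83·e^(−0.0806·10/12) + 2.83·e^(−0.0806·13/12)
I = 2.7550 + 2.6462 + 2.5934 = 7.9946
F = (S − I)·e^(rT) = (91.61 − 7.9946) · e^(0.0806·14/12)
= 83.6154 · e^0.094033 = 83.6154 × 1.098596 = S$91.86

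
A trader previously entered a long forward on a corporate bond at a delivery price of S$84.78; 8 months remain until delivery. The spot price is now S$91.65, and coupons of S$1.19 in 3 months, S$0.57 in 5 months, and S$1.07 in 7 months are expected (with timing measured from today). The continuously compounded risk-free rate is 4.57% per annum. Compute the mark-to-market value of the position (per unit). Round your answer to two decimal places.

PV(remaining coupons) I = 1.19·e^(−0.0457·3/12) + 0.57·e^(−0.0457·5/12) + 1.07·e^(−0.0457·7/12) = 2.7776
Current forward F = (S − I)·e^(rT) = (91.65 − 2.7776)·e^(0.0457·8/12) = 88.8724 × 1.030936 = 91.6218
Value (long) = (F − K)·e^(−rT) = (91.6218 − 84.78) × 0.969993 = 6.6365
Value = S$6.64

S$6.64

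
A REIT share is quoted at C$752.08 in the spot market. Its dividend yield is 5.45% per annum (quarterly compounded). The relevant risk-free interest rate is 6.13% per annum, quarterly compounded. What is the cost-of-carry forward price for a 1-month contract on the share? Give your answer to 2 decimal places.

C$752.50

F = S · (1+r/4)^(4T) / (1+q/4)^(4T)
= 752.08 × 1.005082 / 1.004521 = 752.08 × 1.000558
F = C$752.50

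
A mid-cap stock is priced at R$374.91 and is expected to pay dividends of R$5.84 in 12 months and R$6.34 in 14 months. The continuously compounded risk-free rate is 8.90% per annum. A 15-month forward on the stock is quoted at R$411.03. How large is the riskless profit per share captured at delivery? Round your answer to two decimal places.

R$4.36 per share

PV(dividends) I = 5.84·e^(−0.0890·12/12) + 6.34·e^(−0.0890·14/12) = 11.0574
Fair forward F* = (S − I)·e^(rT) = (374.91 − 11.0574)·e^0.111250 = 363.8526 × 1.117674 = 406.6686
Market R$411.03 > fair 406.6686: forward overpriced → cash-and-carry (borrow at r, buy the stock and collect the dividends, short the forward).
Profit at T = |F_mkt − F*| = |411.03 − 406.6686| = R$4.36 per share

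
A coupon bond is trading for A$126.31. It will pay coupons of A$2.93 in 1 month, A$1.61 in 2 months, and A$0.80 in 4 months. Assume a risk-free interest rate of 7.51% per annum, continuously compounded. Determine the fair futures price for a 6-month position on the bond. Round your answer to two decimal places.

A$125.66

PV(coupons) I = 2.93·e^(−0.0751·1/12) + 1.61·e^(−0.0751·2/12) + 0.80·e^(−0.0751·4/12)
I = 2.9117 + 1.5900 + 0.7802 = 5.2819
F = (S − I)·e^(rT) = (126.31 − 5.2819) · e^(0.0751·6/12)
= 121.0281 · e^0.037550 = 121.0281 × 1.038264 = A$125.66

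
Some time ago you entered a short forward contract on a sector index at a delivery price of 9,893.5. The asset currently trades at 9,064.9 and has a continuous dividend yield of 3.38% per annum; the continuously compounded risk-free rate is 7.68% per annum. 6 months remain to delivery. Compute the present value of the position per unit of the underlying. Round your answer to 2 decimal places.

607.80

Current fair forward for the remaining 6 months: F = S·e^((r − q)·T), (r − q) = 0.0768 − 0.0338 = 0.0430
F = 9064.9 · e^(0.0430 × 6/12) = 9064.9 × 1.02173279 = 9261.9056
Value of long forward = (F − K)·e^(−rT) = (9261.9056 − 9893.5) · e^(−0.0768·6/12)
= -631.5944 × 0.96232793 = -607.80
Short position value = −(long value) = 607.80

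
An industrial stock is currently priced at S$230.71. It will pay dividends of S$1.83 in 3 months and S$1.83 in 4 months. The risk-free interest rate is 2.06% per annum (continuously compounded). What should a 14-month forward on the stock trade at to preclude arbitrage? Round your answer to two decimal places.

PV(dividends) I = 1.83·e^(−0.0206·3/12) + 1.83·e^(−0.0206·4/12)
I = 1.8206 + 1.8175 = 3.6381
F = (S − I)·e^(rT) = (230.71 − 3.6381) · e^(0.0206·14/12)
= 227.0719 · e^0.024033 = 227.0719 × 1.024324 = S$232.60

S$232.60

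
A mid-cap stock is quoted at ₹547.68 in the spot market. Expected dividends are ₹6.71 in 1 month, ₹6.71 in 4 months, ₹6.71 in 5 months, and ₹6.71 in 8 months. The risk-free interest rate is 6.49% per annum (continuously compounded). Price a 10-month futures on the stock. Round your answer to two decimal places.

PV(dividends) I = 6.71·e^(−0.0649·1/12) + 6.71·e^(−0.0649·4/12) + 6.71·e^(−0.0649·5/12) + 6.71·e^(−0.0649·8/12)
I = 6.6738 + 6.5664 + 6.5310 + 6.4259 = 26.1971
F = (S − I)·e^(rT) = (547.68 − 26.1971) · e^(0.0649·10/12)
= 521.4829 · e^0.054083 = 521.4829 × 1.055572 = ₹550.46

₹550.46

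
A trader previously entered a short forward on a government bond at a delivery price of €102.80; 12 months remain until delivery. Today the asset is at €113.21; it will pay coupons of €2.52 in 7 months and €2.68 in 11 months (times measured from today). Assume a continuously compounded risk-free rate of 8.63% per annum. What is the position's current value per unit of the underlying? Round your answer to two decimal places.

-€14.04

PV(remaining coupons) I = 2.52·e^(−0.0863·7/12) + 2.68·e^(−0.0863·11/12) = 4.8724
Current forward F = (S − I)·e^(rT) = (113.21 − 4.8724)·e^(0.0863·12/12) = 108.3376 × 1.090133 = 118.1024
Value (long) = (F − K)·e^(−rT) = (118.1024 − 102.80) × 0.917319 = 14.0372
Short position value = −(long value) = -€14.04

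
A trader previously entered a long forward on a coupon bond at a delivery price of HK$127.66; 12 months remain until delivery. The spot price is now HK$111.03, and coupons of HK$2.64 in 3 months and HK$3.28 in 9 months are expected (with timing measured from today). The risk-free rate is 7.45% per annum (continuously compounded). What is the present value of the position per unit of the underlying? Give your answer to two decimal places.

-HK$13.16

PV(remaining coupons) I = 2.64·e^(−0.0745·3/12) + 3.28·e^(−0.0745·9/12) = 5.6930
Current forward F = (S − I)·e^(rT) = (111.03 − 5.6930)·e^(0.0745·12/12) = 105.3370 × 1.077345 = 113.4843
Value (long) = (F − K)·e^(−rT) = (113.4843 − 127.66) × 0.928207 = -13.1580
Value = -HK$13.16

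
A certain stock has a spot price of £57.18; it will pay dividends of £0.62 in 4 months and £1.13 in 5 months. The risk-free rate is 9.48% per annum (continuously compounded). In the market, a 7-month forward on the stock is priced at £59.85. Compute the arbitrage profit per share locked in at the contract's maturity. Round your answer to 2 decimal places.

£1.20 per share

PV(dividends) I = 0.62·e^(−0.0948·4/12) + 1.13·e^(−0.0948·5/12) = 1.6869
Fair forward F* = (S − I)·e^(rT) = (57.18 − 1.6869)·e^0.055300 = 55.4931 × 1.056858 = 58.6483
Market £59.85 > fair 58.6483: forward overpriced → cash-and-carry (borrow at r, buy the stock and collect the dividends, short the forward).
Profit at T = |F_mkt − F*| = |59.85 − 58.6483| = £1.20 per share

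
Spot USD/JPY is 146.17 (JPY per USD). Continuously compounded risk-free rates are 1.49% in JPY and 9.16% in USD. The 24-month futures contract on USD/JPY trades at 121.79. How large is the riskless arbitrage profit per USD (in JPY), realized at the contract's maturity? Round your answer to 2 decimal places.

Fair futures: F* = S·e^(carry·T), with carry = (r_JPY − r_USD) = 0.0149 − 0.0916 = -0.0767
F* = 146.17 · e^(-0.0767 × 24/12) = 146.17 · e^-0.153400 = 146.17 × 0.857787 = 125.3827
Market 121.79 < fair 125.3827: forward underpriced → reverse cash-and-carry (short spot, go long the forward).
At maturity, profit = |F_mkt − F*| = |121.79 − 125.3827| = 3.59 per USD (in JPY)

3.59 per USD (in JPY)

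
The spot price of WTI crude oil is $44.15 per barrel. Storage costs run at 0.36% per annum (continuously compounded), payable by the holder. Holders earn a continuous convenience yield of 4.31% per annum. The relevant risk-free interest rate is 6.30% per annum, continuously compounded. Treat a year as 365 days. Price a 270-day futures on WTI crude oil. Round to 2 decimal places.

Net carry = r + u − y = 0.0630 + 0.0036 − 0.0431 = 0.0235
F = S·e^((r+u−y)T) = 44.15 · e^(0.0235 × 270/365) = 44.15 · e^0.017384
= 44.15 × 1.017536 = $44.92 per barrel

$44.92 per barrel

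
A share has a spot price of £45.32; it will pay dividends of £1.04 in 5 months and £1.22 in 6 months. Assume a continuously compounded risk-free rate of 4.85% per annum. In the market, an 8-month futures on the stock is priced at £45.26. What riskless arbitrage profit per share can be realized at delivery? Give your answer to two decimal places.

PV(dividends) I = 1.04·e^(−0.0485·5/12) + 1.22·e^(−0.0485·6/12) = 2.2100
Fair futures F* = (S − I)·e^(rT) = (45.32 − 2.2100)·e^0.032333 = 43.1100 × 1.032861 = 44.5266
Market £45.26 > fair 44.5266: forward overpriced → cash-and-carry (borrow at r, buy the stock and collect the dividends, short the forward).
Profit at T = |F_mkt − F*| = |45.26 − 44.5266| = £0.73 per share

£0.73 per share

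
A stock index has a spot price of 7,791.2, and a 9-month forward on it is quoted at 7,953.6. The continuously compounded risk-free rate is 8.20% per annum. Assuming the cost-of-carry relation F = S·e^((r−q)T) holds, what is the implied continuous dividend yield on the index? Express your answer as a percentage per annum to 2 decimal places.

5.45%

From F = S·e^((r−q)T): (r − q) = ln(F/S)/T
ln(7953.6/7791.2) = ln(1.020844) = 0.020630
(r − q) = 0.020630 / (9/12) = 0.027507
q = r − ln(F/S)/T = 0.0820 − 0.027507 = 0.054493
q = 5.45%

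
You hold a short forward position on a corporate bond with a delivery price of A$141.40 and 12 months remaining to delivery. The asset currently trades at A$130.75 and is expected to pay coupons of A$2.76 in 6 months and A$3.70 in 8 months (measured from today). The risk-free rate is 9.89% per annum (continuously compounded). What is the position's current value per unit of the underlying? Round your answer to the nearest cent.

A$3.43

PV(remaining coupons) I = 2.76·e^(−0.0989·6/12) + 3.70·e^(−0.0989·8/12) = 6.0908
Current forward F = (S − I)·e^(rT) = (130.75 − 6.0908)·e^(0.0989·12/12) = 124.6592 × 1.103956 = 137.6183
Value (long) = (F − K)·e^(−rT) = (137.6183 − 141.40) × 0.905833 = -3.4256
Short position value = −(long value) = A$3.43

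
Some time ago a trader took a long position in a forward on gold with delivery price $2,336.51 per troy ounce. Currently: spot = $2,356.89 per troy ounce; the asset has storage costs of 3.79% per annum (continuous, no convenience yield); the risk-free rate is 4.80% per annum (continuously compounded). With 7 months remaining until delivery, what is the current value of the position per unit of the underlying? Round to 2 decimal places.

Current fair forward for the remaining 7 months: F = S·e^((r + u)·T), (r + u) = 0.0480 + 0.0379 = 0.0859
F = 2356.89 · e^(0.0859 × 7/12) = 2356.89 × 1.05138499 = 2477.9988
Value of long forward = (F − K)·e^(−rT) = (2477.9988 − 2336.51) · e^(−0.0480·7/12)
= 141.4888 × 0.97238837 = 137.58

$137.58 per troy ounce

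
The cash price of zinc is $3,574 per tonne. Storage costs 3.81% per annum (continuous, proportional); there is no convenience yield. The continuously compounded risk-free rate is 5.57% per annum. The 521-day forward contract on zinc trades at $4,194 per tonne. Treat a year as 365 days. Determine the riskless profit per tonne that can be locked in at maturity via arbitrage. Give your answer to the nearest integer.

Fair forward: F* = S·e^(carry·T), with carry = (r + u) = 0.0557 + 0.0381 = 0.0938
F* = 3574 · e^(0.0938 × 521/365) = 3574 · e^0.133890 = 3574 × 1.143267 = $4086.0363
Market $4194 > fair $4086.0363: forward overpriced → cash-and-carry (buy spot, short the forward).
At maturity, profit = |F_mkt − F*| = |4194 − 4086.0363| = $108 per tonne

$108 per tonne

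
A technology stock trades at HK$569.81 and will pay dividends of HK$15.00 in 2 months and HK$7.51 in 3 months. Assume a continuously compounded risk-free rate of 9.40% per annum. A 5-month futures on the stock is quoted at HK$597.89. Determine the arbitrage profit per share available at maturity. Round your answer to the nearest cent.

PV(dividends) I = 15.00·e^(−0.0940·2/12) + 7.51·e^(−0.0940·3/12) = 22.1024
Fair futures F* = (S − I)·e^(rT) = (569.81 − 22.1024)·e^0.039167 = 547.7076 × 1.039944 = 569.5852
Market HK$597.89 > fair 569.5852: forward overpriced → cash-and-carry (borrow at r, buy the stock and collect the dividends, short the forward).
Profit at T = |F_mkt − F*| = |597.89 − 569.5852| = HK$28.30 per share

HK$28.30 per share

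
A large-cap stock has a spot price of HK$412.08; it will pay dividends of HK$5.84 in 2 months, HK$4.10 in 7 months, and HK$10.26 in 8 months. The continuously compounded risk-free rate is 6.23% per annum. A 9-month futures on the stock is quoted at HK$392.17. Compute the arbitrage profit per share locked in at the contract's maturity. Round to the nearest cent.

PV(dividends) I = 5.84·e^(−0.0623·2/12) + 4.10·e^(−0.0623·7/12) + 10.26·e^(−0.0623·8/12) = 19.5759
Fair futures F* = (S − I)·e^(rT) = (412.08 − 19.5759)·e^0.046725 = 392.5041 × 1.047834 = 411.2791
Market HK$392.17 < fair 411.2791: forward underpriced → reverse cash-and-carry (short the stock, invest proceeds at r, pay the dividends, go long the forward).
Profit at T = |F_mkt − F*| = |392.17 − 411.2791| = HK$19.11 per share

HK$19.11 per share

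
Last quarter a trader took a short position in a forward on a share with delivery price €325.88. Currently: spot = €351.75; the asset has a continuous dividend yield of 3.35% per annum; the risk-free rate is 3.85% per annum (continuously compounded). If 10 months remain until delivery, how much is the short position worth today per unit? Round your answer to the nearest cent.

Current fair forward for the remaining 10 months: F = S·e^((r − q)·T), (r − q) = 0.0385 − 0.0335 = 0.0050
F = 351.75 · e^(0.0050 × 10/12) = 351.75 × 1.004175 = 353.2186
Value of long forward = (F − K)·e^(−rT) = (353.2186 − 325.88) · e^(−0.0385·10/12)
= 27.3386 × 0.968426 = 26.48
Short position value = −(long value) = -€26.48

-€26.48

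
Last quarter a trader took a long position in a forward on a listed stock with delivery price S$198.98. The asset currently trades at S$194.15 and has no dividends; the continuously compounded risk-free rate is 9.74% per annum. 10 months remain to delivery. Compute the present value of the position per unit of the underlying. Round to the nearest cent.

S$10.68

Current fair forward for the remaining 10 months: F = S·e^(r·T), r = 0.0974
F = 194.15 · e^(0.0974 × 10/12) = 194.15 × 1.084552 = 210.5658
Value of long forward = (F − K)·e^(−rT) = (210.5658 − 198.98) · e^(−0.0974·10/12)
= 11.5858 × 0.922040 = 10.68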